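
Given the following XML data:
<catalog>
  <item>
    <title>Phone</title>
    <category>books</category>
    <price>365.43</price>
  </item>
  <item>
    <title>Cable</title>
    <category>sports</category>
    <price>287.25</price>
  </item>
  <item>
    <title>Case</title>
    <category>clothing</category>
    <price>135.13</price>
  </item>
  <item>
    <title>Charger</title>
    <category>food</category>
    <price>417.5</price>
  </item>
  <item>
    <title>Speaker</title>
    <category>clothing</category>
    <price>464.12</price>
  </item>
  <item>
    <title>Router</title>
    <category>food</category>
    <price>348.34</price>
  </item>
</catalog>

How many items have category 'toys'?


Scanning <item> elements for <category>toys</category>:
Count: 0

ANSWER: 0


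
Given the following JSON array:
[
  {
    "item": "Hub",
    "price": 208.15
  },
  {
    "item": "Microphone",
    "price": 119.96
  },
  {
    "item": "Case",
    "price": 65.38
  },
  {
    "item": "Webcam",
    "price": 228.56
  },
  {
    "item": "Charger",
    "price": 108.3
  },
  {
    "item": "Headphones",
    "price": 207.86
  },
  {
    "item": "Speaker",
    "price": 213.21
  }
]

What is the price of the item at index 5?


Array index 5 -> Headphones
price = 207.86

ANSWER: 207.86


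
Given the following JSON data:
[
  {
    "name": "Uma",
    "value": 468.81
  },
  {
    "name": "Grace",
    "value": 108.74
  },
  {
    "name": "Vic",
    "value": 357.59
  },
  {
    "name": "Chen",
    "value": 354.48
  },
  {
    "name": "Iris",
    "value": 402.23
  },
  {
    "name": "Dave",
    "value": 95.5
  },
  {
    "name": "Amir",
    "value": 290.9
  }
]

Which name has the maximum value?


Comparing values:
  Uma: 468.81
  Grace: 108.74
  Vic: 357.59
  Chen: 354.48
  Iris: 402.23
  Dave: 95.5
  Amir: 290.9
Maximum: Uma (468.81)

ANSWER: Uma


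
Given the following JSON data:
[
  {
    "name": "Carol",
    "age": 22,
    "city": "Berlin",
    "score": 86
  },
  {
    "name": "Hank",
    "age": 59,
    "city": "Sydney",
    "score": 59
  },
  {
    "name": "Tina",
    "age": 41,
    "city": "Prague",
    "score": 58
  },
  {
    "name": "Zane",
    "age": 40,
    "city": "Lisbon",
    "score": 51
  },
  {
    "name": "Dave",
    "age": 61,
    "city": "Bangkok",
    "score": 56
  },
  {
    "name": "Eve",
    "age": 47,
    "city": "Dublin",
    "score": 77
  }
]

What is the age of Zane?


Looking up record where name = Zane
Record index: 3
Field 'age' = 40

ANSWER: 40


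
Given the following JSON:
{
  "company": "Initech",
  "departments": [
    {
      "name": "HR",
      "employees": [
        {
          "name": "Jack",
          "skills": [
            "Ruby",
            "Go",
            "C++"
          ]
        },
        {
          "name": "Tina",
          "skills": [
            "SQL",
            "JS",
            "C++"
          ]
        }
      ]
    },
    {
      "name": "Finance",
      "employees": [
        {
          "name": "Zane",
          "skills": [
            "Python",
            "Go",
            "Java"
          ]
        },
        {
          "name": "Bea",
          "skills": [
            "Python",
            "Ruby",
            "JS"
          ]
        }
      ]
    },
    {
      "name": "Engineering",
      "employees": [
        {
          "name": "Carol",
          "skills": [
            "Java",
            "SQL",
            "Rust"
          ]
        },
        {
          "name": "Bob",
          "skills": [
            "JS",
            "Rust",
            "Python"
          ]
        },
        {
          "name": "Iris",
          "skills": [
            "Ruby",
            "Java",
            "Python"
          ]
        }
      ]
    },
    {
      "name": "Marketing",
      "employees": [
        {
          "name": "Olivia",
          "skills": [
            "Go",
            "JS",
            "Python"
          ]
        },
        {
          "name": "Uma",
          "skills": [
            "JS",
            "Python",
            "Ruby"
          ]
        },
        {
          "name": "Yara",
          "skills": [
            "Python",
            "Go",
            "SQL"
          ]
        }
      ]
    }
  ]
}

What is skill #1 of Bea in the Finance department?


Path: departments[1].employees[1].skills[0]
Value: Python

ANSWER: Python


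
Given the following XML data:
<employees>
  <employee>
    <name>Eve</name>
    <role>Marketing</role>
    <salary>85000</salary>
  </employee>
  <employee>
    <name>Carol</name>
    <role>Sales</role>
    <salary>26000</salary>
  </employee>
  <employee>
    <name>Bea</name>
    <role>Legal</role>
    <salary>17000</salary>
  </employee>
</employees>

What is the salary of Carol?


Searching for <employee> with <name>Carol</name>
Found at position 2
<salary>26000</salary>

ANSWER: 26000


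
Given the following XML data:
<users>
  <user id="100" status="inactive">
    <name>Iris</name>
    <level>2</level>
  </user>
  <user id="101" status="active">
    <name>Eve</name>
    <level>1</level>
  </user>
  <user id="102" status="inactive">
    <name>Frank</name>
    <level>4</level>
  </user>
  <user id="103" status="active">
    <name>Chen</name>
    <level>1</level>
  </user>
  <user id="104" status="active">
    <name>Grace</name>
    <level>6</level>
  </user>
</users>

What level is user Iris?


Finding user: Iris
<level>2</level>

ANSWER: 2


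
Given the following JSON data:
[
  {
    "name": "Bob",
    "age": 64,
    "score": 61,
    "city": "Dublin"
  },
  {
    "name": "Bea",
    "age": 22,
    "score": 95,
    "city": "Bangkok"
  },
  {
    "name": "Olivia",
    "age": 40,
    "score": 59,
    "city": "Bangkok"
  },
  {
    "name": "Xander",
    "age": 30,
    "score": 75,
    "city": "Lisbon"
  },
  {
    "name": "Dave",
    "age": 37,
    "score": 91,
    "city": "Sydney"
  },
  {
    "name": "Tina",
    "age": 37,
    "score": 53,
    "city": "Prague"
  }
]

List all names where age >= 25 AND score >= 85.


Checking both conditions:
  Bob (age=64, score=61) -> no
  Bea (age=22, score=95) -> no
  Olivia (age=40, score=59) -> no
  Xander (age=30, score=75) -> no
  Dave (age=37, score=91) -> YES
  Tina (age=37, score=53) -> no


ANSWER: Dave


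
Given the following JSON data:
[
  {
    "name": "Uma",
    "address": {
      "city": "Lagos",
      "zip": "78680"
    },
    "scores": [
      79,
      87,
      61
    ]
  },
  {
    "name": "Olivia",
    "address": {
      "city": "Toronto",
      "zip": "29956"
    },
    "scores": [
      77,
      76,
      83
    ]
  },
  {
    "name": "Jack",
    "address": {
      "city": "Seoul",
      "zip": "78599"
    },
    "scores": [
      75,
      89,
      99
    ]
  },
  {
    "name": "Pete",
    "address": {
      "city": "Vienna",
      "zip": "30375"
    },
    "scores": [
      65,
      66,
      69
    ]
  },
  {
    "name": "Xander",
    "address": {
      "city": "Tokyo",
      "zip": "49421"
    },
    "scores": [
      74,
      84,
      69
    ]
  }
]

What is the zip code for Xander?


Path: records[4].address.zip
Value: 49421

ANSWER: 49421


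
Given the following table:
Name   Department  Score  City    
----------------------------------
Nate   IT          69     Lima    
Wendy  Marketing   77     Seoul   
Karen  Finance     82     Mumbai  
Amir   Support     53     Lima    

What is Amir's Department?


Row 4: Amir
Department = Support

ANSWER: Support


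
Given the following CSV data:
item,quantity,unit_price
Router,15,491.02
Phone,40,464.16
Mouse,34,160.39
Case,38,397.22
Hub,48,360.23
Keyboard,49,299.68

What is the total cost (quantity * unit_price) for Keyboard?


Row: Keyboard
quantity = 49
unit_price = 299.68
total = 49 * 299.68 = 14684.32

ANSWER: 14684.32


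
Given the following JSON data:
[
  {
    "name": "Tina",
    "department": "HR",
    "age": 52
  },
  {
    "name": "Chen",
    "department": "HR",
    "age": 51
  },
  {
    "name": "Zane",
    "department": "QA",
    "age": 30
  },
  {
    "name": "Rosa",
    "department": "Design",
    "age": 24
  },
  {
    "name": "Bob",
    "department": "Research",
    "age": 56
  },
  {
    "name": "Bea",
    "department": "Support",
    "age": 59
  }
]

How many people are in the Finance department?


Scanning records for department = Finance
  No matches found
Count: 0

ANSWER: 0


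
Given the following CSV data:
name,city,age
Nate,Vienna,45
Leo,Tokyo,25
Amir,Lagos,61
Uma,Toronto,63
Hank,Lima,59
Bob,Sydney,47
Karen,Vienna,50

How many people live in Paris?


Scanning city column for 'Paris':
Total matches: 0

ANSWER: 0


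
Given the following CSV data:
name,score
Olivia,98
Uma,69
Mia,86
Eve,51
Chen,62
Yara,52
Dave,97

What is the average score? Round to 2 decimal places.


Scores: 98, 69, 86, 51, 62, 52, 97
Sum = 515
Count = 7
Average = 515 / 7 = 73.57

ANSWER: 73.57


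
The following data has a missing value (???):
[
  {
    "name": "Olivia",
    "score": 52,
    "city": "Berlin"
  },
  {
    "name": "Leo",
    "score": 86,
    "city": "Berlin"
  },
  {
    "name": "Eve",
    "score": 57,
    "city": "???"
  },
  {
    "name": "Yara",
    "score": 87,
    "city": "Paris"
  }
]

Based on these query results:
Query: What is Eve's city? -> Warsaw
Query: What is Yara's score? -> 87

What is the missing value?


The missing value is Eve's city
From query: Eve's city = Warsaw

ANSWER: Warsaw


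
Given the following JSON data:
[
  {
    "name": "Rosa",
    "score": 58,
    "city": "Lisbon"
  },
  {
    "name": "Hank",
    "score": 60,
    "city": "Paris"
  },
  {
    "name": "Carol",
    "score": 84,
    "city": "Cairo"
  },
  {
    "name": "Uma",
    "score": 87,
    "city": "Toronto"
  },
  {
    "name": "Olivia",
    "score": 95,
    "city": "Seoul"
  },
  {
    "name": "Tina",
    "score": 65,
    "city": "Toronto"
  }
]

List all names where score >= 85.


Filtering records where score >= 85:
  Rosa (score=58) -> no
  Hank (score=60) -> no
  Carol (score=84) -> no
  Uma (score=87) -> YES
  Olivia (score=95) -> YES
  Tina (score=65) -> no


ANSWER: Uma, Olivia


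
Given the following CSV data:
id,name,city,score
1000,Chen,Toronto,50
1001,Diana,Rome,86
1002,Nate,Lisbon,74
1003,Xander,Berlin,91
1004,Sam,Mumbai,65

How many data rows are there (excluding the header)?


Counting rows (excluding header):
Header: id,name,city,score
Data rows: 5

ANSWER: 5


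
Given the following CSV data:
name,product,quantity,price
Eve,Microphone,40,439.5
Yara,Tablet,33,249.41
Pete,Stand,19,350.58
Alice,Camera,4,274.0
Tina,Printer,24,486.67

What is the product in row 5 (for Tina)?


Row 5: Tina
Column 'product' = Printer

ANSWER: Printer


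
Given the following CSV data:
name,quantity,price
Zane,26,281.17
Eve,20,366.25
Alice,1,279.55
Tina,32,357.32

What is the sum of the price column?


Values in 'price' column:
  Row 1: 281.17
  Row 2: 366.25
  Row 3: 279.55
  Row 4: 357.32
Sum = 281.17 + 366.25 + 279.55 + 357.32 = 1284.29

ANSWER: 1284.29


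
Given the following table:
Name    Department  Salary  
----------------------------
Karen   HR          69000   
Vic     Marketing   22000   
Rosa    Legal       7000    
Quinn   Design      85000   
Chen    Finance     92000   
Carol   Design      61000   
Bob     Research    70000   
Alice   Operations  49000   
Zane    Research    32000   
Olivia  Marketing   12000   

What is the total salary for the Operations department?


Operations department members:
  Alice: 49000
Total = 49000 = 49000

ANSWER: 49000


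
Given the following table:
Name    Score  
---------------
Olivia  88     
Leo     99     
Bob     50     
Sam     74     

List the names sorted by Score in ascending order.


Sorting by Score (ascending):
  Bob: 50
  Sam: 74
  Olivia: 88
  Leo: 99


ANSWER: Bob, Sam, Olivia, Leo


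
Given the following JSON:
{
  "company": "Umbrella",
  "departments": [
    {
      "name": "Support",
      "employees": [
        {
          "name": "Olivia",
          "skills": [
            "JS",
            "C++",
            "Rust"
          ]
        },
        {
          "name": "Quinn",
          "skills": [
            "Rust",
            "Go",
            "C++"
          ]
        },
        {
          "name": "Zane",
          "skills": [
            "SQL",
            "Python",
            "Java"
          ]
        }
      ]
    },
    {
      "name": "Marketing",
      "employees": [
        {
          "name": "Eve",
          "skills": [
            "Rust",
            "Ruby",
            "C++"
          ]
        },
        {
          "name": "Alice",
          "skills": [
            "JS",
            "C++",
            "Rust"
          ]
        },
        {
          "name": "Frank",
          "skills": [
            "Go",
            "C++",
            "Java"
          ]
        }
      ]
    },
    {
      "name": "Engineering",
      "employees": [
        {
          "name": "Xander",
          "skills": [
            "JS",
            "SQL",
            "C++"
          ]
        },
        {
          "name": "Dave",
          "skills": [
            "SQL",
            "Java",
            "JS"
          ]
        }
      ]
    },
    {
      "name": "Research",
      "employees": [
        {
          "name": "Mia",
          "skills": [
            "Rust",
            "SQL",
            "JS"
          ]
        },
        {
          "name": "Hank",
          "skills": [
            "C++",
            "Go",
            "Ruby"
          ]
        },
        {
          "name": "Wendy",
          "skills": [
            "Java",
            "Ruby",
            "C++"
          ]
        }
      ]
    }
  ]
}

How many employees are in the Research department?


Path: departments[3].employees
Count: 3

ANSWER: 3


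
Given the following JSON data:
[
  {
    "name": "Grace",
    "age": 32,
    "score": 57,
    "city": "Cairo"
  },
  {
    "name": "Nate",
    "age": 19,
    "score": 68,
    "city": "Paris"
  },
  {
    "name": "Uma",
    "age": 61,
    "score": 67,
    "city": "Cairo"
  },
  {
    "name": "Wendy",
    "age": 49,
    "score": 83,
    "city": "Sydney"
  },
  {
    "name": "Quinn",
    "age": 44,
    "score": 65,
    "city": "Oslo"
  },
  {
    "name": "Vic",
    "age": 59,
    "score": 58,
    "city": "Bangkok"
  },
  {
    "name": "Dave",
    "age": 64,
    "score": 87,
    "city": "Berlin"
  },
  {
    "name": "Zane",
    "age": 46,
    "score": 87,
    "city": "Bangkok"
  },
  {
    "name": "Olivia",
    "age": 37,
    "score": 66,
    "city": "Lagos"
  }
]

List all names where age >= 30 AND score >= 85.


Checking both conditions:
  Grace (age=32, score=57) -> no
  Nate (age=19, score=68) -> no
  Uma (age=61, score=67) -> no
  Wendy (age=49, score=83) -> no
  Quinn (age=44, score=65) -> no
  Vic (age=59, score=58) -> no
  Dave (age=64, score=87) -> YES
  Zane (age=46, score=87) -> YES
  Olivia (age=37, score=66) -> no


ANSWER: Dave, Zane


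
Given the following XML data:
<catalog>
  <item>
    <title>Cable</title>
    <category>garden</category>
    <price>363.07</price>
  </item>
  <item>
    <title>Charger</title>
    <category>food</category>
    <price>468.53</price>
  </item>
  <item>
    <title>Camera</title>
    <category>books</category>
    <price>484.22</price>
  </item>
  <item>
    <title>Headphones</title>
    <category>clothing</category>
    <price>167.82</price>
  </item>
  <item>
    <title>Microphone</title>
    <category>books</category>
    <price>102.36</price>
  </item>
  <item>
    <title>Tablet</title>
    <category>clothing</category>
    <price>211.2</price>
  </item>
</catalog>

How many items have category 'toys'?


Scanning <item> elements for <category>toys</category>:
Count: 0

ANSWER: 0


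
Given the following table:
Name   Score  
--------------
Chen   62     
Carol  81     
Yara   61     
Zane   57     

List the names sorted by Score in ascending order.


Sorting by Score (ascending):
  Zane: 57
  Yara: 61
  Chen: 62
  Carol: 81


ANSWER: Zane, Yara, Chen, Carol


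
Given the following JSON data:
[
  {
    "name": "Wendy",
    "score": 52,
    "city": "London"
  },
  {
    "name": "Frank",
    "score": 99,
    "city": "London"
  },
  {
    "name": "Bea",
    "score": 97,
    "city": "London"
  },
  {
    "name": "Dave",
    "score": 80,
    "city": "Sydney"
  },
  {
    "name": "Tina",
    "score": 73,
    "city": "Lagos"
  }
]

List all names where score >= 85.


Filtering records where score >= 85:
  Wendy (score=52) -> no
  Frank (score=99) -> YES
  Bea (score=97) -> YES
  Dave (score=80) -> no
  Tina (score=73) -> no


ANSWER: Frank, Bea


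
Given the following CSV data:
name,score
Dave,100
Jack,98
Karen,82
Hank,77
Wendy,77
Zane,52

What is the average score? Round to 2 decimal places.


Scores: 100, 98, 82, 77, 77, 52
Sum = 486
Count = 6
Average = 486 / 6 = 81.00

ANSWER: 81.00


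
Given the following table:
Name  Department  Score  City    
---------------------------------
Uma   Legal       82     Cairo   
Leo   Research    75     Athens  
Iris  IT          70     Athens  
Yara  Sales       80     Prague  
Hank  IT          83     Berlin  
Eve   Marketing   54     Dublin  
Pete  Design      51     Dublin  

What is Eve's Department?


Row 6: Eve
Department = Marketing

ANSWER: Marketing


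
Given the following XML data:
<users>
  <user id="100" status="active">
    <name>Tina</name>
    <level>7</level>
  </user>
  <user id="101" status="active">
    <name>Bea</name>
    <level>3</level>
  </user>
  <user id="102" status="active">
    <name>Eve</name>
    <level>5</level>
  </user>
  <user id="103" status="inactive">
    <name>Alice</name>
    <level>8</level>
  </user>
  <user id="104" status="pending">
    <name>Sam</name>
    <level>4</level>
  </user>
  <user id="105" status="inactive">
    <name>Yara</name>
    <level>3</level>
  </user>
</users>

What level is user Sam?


Finding user: Sam
<level>4</level>

ANSWER: 4


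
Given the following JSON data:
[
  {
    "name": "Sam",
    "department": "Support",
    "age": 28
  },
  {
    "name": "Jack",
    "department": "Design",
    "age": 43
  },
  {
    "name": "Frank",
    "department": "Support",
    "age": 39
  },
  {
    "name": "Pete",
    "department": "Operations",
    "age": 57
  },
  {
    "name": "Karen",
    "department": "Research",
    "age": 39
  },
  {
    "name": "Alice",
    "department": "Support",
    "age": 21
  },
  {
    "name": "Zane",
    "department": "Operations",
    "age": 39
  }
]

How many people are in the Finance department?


Scanning records for department = Finance
  No matches found
Count: 0

ANSWER: 0


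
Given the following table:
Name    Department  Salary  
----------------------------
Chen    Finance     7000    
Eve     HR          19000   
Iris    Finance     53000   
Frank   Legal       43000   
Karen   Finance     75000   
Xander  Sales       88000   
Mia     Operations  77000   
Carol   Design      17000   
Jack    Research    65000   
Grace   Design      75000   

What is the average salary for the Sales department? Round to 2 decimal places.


Sales department members:
  Xander: 88000
Sum = 88000
Count = 1
Average = 88000 / 1 = 88000.00

ANSWER: 88000.00


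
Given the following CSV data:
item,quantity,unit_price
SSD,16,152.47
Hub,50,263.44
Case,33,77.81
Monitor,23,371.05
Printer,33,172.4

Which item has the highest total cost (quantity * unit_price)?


Computing row totals:
  SSD: 2439.52
  Hub: 13172.0
  Case: 2567.73
  Monitor: 8534.15
  Printer: 5689.2
Maximum: Hub (13172.0)

ANSWER: Hub


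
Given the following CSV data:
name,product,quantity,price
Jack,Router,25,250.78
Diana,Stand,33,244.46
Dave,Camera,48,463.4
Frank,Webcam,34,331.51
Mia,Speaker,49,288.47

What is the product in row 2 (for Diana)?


Row 2: Diana
Column 'product' = Stand

ANSWER: Stand


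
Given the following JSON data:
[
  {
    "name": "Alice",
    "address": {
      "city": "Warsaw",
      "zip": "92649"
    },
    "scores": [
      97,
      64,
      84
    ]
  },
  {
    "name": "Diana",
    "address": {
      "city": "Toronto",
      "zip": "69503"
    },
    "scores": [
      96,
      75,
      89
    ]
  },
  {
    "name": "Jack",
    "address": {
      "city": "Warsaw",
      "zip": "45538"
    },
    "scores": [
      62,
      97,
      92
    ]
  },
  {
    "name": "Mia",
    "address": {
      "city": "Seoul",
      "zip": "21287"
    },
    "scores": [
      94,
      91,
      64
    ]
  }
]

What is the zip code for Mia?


Path: records[3].address.zip
Value: 21287

ANSWER: 21287


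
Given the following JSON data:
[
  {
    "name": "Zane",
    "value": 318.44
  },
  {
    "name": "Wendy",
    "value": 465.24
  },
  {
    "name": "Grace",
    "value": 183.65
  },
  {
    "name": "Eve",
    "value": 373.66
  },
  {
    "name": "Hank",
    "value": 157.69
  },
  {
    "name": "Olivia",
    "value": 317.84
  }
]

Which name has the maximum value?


Comparing values:
  Zane: 318.44
  Wendy: 465.24
  Grace: 183.65
  Eve: 373.66
  Hank: 157.69
  Olivia: 317.84
Maximum: Wendy (465.24)

ANSWER: Wendy


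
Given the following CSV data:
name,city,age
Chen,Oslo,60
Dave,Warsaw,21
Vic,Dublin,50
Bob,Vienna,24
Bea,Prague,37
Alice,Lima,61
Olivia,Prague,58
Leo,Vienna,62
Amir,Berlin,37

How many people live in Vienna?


Scanning city column for 'Vienna':
  Row 4: Bob -> MATCH
  Row 8: Leo -> MATCH
Total matches: 2

ANSWER: 2


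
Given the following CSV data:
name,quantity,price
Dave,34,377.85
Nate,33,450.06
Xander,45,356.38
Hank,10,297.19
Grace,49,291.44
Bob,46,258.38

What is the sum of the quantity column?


Values in 'quantity' column:
  Row 1: 34
  Row 2: 33
  Row 3: 45
  Row 4: 10
  Row 5: 49
  Row 6: 46
Sum = 34 + 33 + 45 + 10 + 49 + 46 = 217

ANSWER: 217


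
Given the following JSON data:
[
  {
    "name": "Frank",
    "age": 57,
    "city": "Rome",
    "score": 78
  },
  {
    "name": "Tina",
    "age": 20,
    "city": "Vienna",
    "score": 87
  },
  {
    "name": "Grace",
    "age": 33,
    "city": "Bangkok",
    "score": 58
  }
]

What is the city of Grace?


Looking up record where name = Grace
Record index: 2
Field 'city' = Bangkok

ANSWER: Bangkok


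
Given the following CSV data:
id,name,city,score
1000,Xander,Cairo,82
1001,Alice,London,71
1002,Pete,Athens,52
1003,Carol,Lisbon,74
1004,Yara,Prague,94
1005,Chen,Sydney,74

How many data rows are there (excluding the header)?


Counting rows (excluding header):
Header: id,name,city,score
Data rows: 6

ANSWER: 6


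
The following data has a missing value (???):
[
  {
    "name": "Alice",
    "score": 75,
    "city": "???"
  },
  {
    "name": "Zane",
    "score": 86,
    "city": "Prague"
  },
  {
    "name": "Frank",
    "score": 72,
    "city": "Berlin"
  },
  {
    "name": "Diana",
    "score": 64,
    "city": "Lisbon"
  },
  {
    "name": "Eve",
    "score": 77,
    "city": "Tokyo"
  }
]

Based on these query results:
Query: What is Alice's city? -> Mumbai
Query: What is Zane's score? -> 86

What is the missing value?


The missing value is Alice's city
From query: Alice's city = Mumbai

ANSWER: Mumbai


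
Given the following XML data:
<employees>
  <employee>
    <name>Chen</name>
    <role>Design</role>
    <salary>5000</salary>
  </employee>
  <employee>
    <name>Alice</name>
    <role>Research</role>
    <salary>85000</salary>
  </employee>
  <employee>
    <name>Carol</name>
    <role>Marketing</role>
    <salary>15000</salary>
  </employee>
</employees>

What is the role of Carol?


Searching for <employee> with <name>Carol</name>
Found at position 3
<role>Marketing</role>

ANSWER: Marketing


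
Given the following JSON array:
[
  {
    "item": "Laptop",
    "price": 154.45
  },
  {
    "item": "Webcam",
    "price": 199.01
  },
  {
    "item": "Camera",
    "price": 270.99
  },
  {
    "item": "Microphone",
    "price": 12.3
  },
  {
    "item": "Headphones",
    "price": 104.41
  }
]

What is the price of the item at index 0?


Array index 0 -> Laptop
price = 154.45

ANSWER: 154.45


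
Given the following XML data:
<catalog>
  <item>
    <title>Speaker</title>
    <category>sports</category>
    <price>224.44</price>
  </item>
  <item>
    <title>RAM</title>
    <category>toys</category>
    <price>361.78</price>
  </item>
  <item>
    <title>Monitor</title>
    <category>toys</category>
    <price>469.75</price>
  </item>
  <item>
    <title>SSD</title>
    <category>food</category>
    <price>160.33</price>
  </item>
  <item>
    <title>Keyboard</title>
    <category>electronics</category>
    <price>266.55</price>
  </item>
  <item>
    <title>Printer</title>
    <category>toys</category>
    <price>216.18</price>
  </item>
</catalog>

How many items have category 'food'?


Scanning <item> elements for <category>food</category>:
  Item 4: SSD -> MATCH
Count: 1

ANSWER: 1


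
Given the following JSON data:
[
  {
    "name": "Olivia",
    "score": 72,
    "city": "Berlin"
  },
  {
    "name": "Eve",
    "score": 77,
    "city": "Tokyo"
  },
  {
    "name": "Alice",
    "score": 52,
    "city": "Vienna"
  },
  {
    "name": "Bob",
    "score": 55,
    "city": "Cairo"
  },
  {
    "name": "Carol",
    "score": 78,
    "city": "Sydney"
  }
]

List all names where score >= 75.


Filtering records where score >= 75:
  Olivia (score=72) -> no
  Eve (score=77) -> YES
  Alice (score=52) -> no
  Bob (score=55) -> no
  Carol (score=78) -> YES


ANSWER: Eve, Carol


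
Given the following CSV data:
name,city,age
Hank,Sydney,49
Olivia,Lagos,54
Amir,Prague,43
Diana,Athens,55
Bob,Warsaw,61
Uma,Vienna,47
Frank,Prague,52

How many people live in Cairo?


Scanning city column for 'Cairo':
Total matches: 0

ANSWER: 0


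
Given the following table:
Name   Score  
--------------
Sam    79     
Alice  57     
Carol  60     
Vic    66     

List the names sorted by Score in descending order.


Sorting by Score (descending):
  Sam: 79
  Vic: 66
  Carol: 60
  Alice: 57


ANSWER: Sam, Vic, Carol, Alice


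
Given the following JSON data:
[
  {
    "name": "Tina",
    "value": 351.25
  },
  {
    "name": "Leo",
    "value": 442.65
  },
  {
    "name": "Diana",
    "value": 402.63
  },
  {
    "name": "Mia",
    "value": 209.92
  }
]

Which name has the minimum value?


Comparing values:
  Tina: 351.25
  Leo: 442.65
  Diana: 402.63
  Mia: 209.92
Minimum: Mia (209.92)

ANSWER: Mia


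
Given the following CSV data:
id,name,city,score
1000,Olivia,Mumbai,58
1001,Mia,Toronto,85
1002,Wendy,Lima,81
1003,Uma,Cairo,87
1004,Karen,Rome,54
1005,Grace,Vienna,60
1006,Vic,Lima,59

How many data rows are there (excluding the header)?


Counting rows (excluding header):
Header: id,name,city,score
Data rows: 7

ANSWER: 7


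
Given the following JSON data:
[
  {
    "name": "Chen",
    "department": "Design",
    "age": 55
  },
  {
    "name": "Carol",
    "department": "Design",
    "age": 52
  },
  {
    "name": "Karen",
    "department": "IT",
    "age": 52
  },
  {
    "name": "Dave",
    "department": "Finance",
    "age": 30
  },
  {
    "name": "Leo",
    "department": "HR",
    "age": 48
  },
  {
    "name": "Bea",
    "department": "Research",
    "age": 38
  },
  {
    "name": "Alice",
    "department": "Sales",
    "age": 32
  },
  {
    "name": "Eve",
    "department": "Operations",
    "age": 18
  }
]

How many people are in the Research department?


Scanning records for department = Research
  Record 5: Bea
Count: 1

ANSWER: 1


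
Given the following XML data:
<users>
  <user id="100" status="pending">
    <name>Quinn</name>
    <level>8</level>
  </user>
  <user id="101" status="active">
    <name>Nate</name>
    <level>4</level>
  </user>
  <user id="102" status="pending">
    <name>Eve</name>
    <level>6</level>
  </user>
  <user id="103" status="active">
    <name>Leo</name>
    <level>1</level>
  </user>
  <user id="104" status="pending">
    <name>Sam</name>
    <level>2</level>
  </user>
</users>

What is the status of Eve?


Finding user with name = Eve
user id="102" status="pending"

ANSWER: pending


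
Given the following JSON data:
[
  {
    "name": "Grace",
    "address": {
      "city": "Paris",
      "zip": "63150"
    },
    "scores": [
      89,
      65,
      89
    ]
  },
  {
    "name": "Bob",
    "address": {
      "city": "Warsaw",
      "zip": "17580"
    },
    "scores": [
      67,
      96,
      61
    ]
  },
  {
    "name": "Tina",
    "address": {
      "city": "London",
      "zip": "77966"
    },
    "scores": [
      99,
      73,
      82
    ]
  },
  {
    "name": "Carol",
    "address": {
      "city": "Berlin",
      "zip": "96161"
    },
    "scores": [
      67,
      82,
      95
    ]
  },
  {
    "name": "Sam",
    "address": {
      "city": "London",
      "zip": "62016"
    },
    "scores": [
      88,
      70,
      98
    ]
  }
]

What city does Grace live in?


Path: records[0].address.city
Value: Paris

ANSWER: Paris


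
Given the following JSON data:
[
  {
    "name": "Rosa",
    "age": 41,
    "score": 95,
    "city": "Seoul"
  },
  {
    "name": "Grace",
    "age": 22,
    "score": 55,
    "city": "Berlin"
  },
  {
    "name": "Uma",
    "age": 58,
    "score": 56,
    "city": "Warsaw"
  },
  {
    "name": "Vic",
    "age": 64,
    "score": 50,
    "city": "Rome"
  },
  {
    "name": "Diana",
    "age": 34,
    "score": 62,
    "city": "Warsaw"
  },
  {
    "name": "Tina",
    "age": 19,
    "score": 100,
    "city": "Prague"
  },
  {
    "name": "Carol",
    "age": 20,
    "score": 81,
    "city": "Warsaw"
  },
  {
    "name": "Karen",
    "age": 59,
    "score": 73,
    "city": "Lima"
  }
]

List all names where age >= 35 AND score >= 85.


Checking both conditions:
  Rosa (age=41, score=95) -> YES
  Grace (age=22, score=55) -> no
  Uma (age=58, score=56) -> no
  Vic (age=64, score=50) -> no
  Diana (age=34, score=62) -> no
  Tina (age=19, score=100) -> no
  Carol (age=20, score=81) -> no
  Karen (age=59, score=73) -> no


ANSWER: Rosa


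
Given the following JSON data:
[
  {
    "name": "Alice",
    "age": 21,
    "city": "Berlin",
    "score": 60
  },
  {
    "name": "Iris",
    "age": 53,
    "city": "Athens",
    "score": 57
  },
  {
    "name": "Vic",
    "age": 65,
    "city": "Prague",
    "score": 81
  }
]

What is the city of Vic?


Looking up record where name = Vic
Record index: 2
Field 'city' = Prague

ANSWER: Prague


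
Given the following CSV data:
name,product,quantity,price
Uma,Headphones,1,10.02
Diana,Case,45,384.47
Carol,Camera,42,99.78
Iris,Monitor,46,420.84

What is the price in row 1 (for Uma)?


Row 1: Uma
Column 'price' = 10.02

ANSWER: 10.02


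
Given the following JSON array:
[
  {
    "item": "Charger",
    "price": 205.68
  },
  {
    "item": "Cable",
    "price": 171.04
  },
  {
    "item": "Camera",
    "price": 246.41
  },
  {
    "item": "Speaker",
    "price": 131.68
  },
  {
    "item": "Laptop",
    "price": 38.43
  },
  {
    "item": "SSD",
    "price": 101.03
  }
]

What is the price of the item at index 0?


Array index 0 -> Charger
price = 205.68

ANSWER: 205.68


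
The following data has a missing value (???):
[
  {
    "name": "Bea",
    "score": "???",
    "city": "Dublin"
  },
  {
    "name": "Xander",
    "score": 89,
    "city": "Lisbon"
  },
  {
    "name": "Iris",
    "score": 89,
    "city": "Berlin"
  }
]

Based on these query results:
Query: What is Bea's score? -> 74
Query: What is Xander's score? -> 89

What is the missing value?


The missing value is Bea's score
From query: Bea's score = 74

ANSWER: 74


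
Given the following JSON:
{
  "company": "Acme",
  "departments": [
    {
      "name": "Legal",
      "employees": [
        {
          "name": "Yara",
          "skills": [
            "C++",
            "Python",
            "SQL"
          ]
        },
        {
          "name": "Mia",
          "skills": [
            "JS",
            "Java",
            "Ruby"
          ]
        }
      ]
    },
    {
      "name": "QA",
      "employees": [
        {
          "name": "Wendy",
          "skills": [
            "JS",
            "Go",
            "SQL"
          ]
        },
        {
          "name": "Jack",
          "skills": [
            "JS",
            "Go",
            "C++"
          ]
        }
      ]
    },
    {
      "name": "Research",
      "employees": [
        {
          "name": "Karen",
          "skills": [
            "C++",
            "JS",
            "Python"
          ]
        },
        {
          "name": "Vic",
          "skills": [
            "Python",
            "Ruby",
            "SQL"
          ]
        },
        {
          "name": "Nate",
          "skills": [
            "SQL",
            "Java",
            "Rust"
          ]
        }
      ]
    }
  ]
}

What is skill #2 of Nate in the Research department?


Path: departments[2].employees[2].skills[1]
Value: Java

ANSWER: Java


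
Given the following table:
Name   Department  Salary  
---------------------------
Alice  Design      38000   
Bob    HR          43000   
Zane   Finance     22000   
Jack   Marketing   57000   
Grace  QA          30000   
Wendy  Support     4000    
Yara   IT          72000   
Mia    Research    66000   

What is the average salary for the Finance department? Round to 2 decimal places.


Finance department members:
  Zane: 22000
Sum = 22000
Count = 1
Average = 22000 / 1 = 22000.00

ANSWER: 22000.00


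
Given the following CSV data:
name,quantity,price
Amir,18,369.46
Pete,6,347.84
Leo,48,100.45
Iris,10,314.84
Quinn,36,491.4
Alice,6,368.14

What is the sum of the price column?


Values in 'price' column:
  Row 1: 369.46
  Row 2: 347.84
  Row 3: 100.45
  Row 4: 314.84
  Row 5: 491.4
  Row 6: 368.14
Sum = 369.46 + 347.84 + 100.45 + 314.84 + 491.4 + 368.14 = 1992.13

ANSWER: 1992.13


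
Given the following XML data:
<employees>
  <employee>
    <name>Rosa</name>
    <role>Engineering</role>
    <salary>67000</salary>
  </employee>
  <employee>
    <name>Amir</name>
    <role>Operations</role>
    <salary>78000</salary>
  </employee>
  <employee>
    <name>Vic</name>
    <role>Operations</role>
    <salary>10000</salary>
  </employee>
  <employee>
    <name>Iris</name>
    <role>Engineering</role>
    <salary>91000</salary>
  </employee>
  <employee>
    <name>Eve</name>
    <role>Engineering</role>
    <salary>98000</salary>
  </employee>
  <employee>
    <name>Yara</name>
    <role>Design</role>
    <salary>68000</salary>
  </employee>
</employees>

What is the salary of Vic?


Searching for <employee> with <name>Vic</name>
Found at position 3
<salary>10000</salary>

ANSWER: 10000


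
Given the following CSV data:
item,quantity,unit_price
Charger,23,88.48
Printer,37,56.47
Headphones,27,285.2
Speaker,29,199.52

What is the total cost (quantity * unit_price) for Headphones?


Row: Headphones
quantity = 27
unit_price = 285.2
total = 27 * 285.2 = 7700.4

ANSWER: 7700.4


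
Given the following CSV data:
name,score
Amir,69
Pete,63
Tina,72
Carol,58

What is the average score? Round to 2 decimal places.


Scores: 69, 63, 72, 58
Sum = 262
Count = 4
Average = 262 / 4 = 65.50

ANSWER: 65.50


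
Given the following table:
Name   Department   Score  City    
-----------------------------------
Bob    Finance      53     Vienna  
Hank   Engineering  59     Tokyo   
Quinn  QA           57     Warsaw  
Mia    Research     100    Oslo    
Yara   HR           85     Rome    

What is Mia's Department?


Row 4: Mia
Department = Research

ANSWER: Research


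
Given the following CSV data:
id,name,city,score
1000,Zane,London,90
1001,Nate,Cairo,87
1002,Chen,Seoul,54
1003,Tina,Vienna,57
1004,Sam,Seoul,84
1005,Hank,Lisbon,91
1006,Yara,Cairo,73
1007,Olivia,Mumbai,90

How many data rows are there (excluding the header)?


Counting rows (excluding header):
Header: id,name,city,score
Data rows: 8

ANSWER: 8


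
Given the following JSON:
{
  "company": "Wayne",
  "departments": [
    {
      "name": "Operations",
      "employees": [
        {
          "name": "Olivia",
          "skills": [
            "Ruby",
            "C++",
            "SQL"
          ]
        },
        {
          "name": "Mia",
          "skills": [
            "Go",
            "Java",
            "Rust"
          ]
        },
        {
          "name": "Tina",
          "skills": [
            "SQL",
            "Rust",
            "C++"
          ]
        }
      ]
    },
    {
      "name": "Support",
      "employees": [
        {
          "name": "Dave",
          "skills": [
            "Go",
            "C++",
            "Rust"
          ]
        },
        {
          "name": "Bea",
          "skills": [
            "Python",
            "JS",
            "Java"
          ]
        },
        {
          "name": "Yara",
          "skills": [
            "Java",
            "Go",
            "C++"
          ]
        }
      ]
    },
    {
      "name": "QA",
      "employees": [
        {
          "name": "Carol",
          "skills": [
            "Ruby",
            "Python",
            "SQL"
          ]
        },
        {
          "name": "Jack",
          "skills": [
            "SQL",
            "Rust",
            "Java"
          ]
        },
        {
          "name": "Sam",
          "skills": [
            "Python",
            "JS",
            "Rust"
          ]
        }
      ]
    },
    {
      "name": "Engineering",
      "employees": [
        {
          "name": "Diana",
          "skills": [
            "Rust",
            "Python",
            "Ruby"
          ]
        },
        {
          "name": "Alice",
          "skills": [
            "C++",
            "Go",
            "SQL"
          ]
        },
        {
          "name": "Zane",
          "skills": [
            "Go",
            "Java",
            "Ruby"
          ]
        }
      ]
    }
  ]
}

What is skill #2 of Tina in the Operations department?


Path: departments[0].employees[2].skills[1]
Value: Rust

ANSWER: Rust


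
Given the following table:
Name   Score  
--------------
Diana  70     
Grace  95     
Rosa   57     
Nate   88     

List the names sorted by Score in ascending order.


Sorting by Score (ascending):
  Rosa: 57
  Diana: 70
  Nate: 88
  Grace: 95


ANSWER: Rosa, Diana, Nate, Grace


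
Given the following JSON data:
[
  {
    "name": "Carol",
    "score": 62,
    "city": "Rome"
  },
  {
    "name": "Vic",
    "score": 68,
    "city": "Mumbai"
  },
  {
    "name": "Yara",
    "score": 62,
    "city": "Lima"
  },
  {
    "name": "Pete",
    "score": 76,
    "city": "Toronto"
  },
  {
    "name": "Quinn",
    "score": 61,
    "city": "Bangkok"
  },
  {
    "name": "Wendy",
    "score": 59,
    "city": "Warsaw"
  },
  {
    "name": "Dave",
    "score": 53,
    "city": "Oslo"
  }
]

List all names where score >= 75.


Filtering records where score >= 75:
  Carol (score=62) -> no
  Vic (score=68) -> no
  Yara (score=62) -> no
  Pete (score=76) -> YES
  Quinn (score=61) -> no
  Wendy (score=59) -> no
  Dave (score=53) -> no


ANSWER: Pete


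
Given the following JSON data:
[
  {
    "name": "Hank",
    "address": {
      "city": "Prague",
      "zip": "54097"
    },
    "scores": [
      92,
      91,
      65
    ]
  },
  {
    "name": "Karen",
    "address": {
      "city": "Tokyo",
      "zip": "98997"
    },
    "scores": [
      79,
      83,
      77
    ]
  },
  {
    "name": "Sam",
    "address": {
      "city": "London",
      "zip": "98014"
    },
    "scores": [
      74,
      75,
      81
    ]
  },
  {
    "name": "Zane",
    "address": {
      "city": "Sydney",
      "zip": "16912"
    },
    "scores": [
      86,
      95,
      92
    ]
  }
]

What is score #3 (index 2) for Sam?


Path: records[2].scores[2]
Value: 81

ANSWER: 81


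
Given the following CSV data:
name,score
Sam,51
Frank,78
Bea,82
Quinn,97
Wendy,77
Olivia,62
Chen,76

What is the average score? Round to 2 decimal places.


Scores: 51, 78, 82, 97, 77, 62, 76
Sum = 523
Count = 7
Average = 523 / 7 = 74.71

ANSWER: 74.71


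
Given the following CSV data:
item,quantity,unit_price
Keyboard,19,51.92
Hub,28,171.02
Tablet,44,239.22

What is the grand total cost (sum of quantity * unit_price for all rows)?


Computing row totals:
  Keyboard: 19 * 51.92 = 986.48
  Hub: 28 * 171.02 = 4788.56
  Tablet: 44 * 239.22 = 10525.68
Grand total = 986.48 + 4788.56 + 10525.68 = 16300.72

ANSWER: 16300.72
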